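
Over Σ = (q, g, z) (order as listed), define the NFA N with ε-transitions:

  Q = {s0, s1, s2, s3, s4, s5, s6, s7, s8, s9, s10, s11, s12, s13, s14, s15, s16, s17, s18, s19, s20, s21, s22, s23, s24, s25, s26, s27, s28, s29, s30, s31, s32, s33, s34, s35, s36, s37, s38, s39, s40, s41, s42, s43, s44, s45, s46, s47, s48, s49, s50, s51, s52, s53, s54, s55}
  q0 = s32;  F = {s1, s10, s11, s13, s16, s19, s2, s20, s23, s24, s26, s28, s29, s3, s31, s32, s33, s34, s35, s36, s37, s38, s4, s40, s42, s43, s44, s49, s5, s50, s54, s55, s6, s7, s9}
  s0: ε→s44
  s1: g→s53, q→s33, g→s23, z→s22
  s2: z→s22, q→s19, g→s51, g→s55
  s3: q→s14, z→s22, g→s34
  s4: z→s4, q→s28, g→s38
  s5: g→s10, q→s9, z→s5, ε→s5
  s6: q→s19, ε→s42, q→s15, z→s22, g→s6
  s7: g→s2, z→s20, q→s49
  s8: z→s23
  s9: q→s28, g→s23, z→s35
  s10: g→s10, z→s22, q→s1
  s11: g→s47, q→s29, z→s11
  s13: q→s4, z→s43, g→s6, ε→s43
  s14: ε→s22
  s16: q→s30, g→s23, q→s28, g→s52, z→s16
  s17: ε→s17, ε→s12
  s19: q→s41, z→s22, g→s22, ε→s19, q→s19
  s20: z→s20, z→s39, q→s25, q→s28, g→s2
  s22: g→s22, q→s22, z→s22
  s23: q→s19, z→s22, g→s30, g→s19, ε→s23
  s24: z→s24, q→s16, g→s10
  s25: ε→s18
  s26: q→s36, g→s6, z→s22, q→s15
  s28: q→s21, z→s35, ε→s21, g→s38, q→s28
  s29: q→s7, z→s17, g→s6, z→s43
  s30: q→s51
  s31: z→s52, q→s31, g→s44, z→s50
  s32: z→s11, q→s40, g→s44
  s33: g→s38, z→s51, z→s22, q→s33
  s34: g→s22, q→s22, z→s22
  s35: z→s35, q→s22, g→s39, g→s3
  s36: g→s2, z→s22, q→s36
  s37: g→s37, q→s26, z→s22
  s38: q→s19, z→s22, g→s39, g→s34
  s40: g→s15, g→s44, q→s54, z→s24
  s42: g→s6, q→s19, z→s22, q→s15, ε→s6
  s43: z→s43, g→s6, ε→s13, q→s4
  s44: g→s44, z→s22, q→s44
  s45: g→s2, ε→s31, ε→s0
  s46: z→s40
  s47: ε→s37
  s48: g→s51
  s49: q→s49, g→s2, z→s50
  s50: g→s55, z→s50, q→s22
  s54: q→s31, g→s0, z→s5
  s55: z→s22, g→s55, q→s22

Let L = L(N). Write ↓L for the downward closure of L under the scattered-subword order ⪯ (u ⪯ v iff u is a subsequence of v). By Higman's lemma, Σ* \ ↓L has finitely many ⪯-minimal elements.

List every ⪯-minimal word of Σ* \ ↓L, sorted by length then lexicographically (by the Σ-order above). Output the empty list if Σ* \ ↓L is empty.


|Q|=56, |F|=35, |δ|=147 (16 ε).
min D↑ (34 st, q0=0, F={6}): 0:q→1,g→2,z→3 1:q→4,g→2,z→5 2:q→2,g→2,z→6 3:q→7,g→8,z→3 4:q→9,g→2,z→10 5:q→11,g→12,z→5 6:q→6,g→6,z→6 7:q→13,g→14,z→15 8:q→16,g→8,z→6 9:q→9,g→2,z→17 10:q→18,g→12,z→10 11:q→19,g→20,z→11 12:q→21,g→12,z→6 13:q→22,g→23,z→24 14:q→25,g→14,z→6 15:q→26,g→14,z→15 16:q→27,g→14,z→6 17:q→6,g→28,z→17 18:q→19,g→20,z→29 19:q→19,g→30,z→29 20:q→25,g→25,z→6 21:q→31,g→20,z→6 22:q→22,g→23,z→17 23:q→25,g→28,z→6 24:q→19,g→23,z→24 25:q→25,g→6,z→6 26:q→19,g→30,z→26 27:q→27,g→23,z→6 28:q→6,g→28,z→6 29:q→6,g→32,z→29 30:q→25,g→33,z→6 31:q→31,g→30,z→6 32:q→6,g→33,z→6 33:q→6,g→6,z→6 (ε-aug+det+¬).
'gz': |S_i|=[51, 27, 2] end={s22,s51} rej; 2/2 del acc.
'qqqzq': run [51, 47, 37, 28, 10, 2] end={s14,s22} — reject; 5/5 del acc.
'zqgqg': run [51, 45, 39, 18, 6, 1] end={s22} — reject; 5/5 del acc.
'qzqggg': |S_i|=[51, 47, 37, 24, 13, 7, 1] end={s22} rej; 6/6 deletions ∈↓L.
'zqqggq': N↓-sim [51, 45, 39, 25, 11, 5, 1] end={s22} ∉↓L; 6/6 del acc.
5 obstructions.

A = [gz, qqqzq, zqgqg, qzqggg, zqqggq].


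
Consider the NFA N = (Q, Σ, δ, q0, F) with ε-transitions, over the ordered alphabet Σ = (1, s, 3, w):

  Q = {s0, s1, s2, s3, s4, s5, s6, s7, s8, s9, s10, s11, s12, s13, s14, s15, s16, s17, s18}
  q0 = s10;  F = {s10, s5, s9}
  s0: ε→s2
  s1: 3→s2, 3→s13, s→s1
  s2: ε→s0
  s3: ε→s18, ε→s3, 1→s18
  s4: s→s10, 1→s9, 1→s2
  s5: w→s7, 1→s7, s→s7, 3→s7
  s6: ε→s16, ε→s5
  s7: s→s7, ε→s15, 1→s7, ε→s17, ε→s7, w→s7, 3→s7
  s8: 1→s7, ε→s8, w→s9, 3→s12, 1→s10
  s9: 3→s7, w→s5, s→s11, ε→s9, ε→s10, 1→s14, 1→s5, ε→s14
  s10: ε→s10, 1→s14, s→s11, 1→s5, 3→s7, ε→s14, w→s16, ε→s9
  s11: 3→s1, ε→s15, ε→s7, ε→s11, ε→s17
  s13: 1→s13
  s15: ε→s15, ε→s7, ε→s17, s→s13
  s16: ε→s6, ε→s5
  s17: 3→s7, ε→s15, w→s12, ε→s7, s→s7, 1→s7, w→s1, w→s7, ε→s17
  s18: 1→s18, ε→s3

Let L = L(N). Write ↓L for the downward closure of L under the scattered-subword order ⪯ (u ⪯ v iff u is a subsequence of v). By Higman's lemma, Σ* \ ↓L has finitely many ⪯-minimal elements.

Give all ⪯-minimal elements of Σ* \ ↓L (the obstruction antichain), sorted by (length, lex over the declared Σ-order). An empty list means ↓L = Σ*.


min(Σ*\↓L) = [s, 3, 11, 1w, w1, ww].

|Q|=19, |F|=3, |δ|=68 (29 ε).
min D↑ (3 st, q0=0, F={2}): 0:1→1,s→2,3→2,w→1 1:1→2,s→2,3→2,w→2 2:1→2,s→2,3→2,w→2.
's': N↓-sim [15, 9] end={s0,s1,s11,s12,s13,s15,s17,s2,s7} ∉↓L; 1/1 deletions ∈↓L.
'3': N↓-sim [15, 8] end={s0,s1,s12,s13,s15,s17,s2,s7} — reject; 1/1 single-dels accept.
'11': N↓-sim [15, 10, 8] end={s0,s1,s12,s13,s15,s17,s2,s7} ∉↓L; 2/2 deletions ∈↓L.
'1w': run [15, 10, 8] end={s0,s1,s12,s13,s15,s17,s2,s7} ∉↓L; 2/2 deletions ∈↓L.
'w1': run [15, 11, 8] end={s0,s1,s12,s13,s15,s17,s2,s7} — reject; 2/2 del acc.
'ww': run [15, 11, 8] end={s0,s1,s12,s13,s15,s17,s2,s7} ∉↓L; 2/2 single-dels accept.
6 minimals (antichain).


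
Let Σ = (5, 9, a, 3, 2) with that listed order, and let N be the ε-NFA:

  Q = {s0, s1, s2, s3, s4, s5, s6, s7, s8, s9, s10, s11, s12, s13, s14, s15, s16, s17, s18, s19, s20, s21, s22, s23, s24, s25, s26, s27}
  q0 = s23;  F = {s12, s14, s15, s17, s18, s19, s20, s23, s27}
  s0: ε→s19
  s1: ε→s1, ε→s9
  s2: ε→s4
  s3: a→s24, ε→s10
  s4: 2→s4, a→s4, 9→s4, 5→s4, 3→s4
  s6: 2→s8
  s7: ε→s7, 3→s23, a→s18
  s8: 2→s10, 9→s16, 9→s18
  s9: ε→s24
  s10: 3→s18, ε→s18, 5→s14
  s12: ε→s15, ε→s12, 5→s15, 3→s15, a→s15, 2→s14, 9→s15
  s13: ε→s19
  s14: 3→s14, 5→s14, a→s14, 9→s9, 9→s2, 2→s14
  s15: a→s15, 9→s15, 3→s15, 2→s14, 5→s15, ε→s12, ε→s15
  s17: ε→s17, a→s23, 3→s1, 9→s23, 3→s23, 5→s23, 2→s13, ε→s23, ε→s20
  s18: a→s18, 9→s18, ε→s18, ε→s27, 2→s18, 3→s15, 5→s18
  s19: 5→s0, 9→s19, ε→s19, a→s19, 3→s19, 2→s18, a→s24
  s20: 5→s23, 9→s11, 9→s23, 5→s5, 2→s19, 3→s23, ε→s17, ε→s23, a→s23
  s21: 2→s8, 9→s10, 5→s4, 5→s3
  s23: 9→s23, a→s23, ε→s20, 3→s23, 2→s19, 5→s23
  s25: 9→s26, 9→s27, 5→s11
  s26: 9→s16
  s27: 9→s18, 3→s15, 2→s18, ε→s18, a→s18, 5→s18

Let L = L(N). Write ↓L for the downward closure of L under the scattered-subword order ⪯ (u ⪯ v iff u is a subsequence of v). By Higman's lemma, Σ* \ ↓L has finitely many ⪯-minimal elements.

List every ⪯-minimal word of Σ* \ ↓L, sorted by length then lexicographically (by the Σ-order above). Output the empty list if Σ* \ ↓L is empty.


|Q|=28, |F|=9, |δ|=95 (23 ε).
min D↑ (6 st, q0=0, F={5}): 0:5→0,9→0,a→0,3→0,2→1 1:5→1,9→1,a→1,3→1,2→2 2:5→2,9→2,a→2,3→3,2→2 3:5→3,9→3,a→3,3→3,2→4 4:5→4,9→5,a→4,3→4,2→4 5:5→5,9→5,a→5,3→5,2→5 [Hopcroft].
'22329': run [18, 12, 9, 7, 5, 4] end={s2,s24,s4,s9} — reject; 5/5 single-dels accept.
1 words, ⪯-incomp.

min(Σ*\↓L) = [22329].


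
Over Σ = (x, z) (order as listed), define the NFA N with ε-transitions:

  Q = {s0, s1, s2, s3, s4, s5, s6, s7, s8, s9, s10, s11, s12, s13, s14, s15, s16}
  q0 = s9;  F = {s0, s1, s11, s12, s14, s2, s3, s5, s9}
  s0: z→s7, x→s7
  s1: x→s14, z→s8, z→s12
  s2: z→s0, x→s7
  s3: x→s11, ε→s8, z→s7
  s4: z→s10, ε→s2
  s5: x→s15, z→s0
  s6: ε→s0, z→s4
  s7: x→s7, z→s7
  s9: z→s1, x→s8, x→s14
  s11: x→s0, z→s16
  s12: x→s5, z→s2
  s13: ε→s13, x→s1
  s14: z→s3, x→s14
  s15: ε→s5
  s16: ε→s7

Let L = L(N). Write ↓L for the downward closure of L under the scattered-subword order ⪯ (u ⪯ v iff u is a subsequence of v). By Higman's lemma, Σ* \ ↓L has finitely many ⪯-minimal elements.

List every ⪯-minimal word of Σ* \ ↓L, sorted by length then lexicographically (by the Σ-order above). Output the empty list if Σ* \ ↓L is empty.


min(Σ*\↓L) = [xzz, zzzx, xzxxx, zzzzz].

|Q|=17, |F|=9, |δ|=31 (6 ε).
min D↑ (10 st, q0=0, F={6}): 0:x→1,z→2 1:x→1,z→3 2:x→1,z→4 3:x→5,z→6 4:x→7,z→8 5:x→9,z→6 6:x→6,z→6 7:x→7,z→9 8:x→6,z→9 9:x→6,z→6.
'xzz': |S_i|=[13, 9, 6, 2] end={s16,s7} rej; 3/3 del acc.
'zzzx': |S_i|=[13, 12, 10, 4, 1] end={s7} — reject; 4/4 single-dels accept.
'xzxxx': N↓-sim [13, 9, 6, 4, 2, 1] end={s7} rej; 5/5 single-dels accept.
'zzzzz': run [13, 12, 10, 4, 2, 1] end={s7} — reject; 5/5 single-dels accept.
4 obstructions.


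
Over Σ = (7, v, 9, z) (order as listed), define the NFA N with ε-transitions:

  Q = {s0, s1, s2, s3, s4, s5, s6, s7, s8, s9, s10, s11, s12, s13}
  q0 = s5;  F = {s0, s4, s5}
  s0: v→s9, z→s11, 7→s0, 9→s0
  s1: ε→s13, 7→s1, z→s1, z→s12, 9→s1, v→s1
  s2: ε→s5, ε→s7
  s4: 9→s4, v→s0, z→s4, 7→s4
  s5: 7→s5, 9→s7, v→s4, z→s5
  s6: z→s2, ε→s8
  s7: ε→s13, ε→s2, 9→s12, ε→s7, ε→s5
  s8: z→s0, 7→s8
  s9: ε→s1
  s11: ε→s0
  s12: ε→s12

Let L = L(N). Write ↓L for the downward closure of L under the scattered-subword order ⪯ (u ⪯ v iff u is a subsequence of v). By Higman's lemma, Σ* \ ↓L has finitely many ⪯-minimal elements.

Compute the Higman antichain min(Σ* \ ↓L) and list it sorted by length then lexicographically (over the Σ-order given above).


min(Σ*\↓L) = [vvv].

|Q|=14, |F|=3, |δ|=32 (11 ε).
min D↑ (4 st, q0=0, F={3}): 0:7→0,v→1,9→0,z→0 1:7→1,v→2,9→1,z→1 2:7→2,v→3,9→2,z→2 3:7→3,v→3,9→3,z→3.
'vvv': run [10, 7, 6, 4] end={s1,s12,s13,s9} ∉↓L; 3/3 deletions ∈↓L.
1 minimals (antichain).


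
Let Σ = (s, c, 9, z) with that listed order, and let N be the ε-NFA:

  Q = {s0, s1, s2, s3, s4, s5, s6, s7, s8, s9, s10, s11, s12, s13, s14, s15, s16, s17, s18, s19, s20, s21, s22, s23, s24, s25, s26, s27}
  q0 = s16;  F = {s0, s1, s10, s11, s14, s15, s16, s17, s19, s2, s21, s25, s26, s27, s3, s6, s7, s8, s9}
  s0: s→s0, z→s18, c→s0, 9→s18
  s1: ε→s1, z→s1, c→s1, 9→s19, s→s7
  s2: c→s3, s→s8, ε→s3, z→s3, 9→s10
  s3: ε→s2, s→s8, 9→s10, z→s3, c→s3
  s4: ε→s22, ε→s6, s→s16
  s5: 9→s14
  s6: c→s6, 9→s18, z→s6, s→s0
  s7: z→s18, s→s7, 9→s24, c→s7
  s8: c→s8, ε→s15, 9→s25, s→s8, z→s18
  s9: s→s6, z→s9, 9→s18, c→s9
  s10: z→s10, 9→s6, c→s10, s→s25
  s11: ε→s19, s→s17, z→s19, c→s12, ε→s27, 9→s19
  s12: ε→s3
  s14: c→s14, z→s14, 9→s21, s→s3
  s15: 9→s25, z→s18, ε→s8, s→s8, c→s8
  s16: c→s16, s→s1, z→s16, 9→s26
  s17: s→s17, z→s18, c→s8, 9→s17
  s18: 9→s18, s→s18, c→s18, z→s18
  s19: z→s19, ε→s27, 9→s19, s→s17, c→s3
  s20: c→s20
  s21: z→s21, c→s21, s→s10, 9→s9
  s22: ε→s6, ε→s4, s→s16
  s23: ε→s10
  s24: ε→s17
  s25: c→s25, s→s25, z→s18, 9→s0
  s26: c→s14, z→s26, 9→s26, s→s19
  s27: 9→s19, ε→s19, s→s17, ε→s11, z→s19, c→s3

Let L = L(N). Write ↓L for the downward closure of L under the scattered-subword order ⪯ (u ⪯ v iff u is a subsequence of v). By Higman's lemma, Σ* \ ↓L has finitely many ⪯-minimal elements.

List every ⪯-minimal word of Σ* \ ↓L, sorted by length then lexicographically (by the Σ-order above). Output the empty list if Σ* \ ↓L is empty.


A = [ssz, 9c999].

|Q|=28, |F|=19, |δ|=101 (17 ε).
min D↑ (16 st, q0=0, F={7}): 0:s→1,c→0,9→2,z→0 1:s→3,c→1,9→4,z→1 2:s→4,c→5,9→2,z→2 3:s→3,c→3,9→6,z→7 4:s→6,c→8,9→4,z→4 5:s→8,c→5,9→9,z→5 6:s→6,c→10,9→6,z→7 7:s→7,c→7,9→7,z→7 8:s→10,c→8,9→11,z→8 9:s→11,c→9,9→12,z→9 10:s→10,c→10,9→13,z→7 11:s→13,c→11,9→14,z→11 12:s→14,c→12,9→7,z→12 13:s→13,c→13,9→15,z→7 14:s→15,c→14,9→7,z→14 15:s→15,c→15,9→7,z→7 (ε-aug+det+¬).
'ssz': |S_i|=[22, 17, 8, 1] end={s18} — reject; 3/3 single-dels accept.
'9c999': |S_i|=[22, 19, 13, 7, 4, 1] end={s18} — reject; 5/5 single-dels accept.
2 obstructions.


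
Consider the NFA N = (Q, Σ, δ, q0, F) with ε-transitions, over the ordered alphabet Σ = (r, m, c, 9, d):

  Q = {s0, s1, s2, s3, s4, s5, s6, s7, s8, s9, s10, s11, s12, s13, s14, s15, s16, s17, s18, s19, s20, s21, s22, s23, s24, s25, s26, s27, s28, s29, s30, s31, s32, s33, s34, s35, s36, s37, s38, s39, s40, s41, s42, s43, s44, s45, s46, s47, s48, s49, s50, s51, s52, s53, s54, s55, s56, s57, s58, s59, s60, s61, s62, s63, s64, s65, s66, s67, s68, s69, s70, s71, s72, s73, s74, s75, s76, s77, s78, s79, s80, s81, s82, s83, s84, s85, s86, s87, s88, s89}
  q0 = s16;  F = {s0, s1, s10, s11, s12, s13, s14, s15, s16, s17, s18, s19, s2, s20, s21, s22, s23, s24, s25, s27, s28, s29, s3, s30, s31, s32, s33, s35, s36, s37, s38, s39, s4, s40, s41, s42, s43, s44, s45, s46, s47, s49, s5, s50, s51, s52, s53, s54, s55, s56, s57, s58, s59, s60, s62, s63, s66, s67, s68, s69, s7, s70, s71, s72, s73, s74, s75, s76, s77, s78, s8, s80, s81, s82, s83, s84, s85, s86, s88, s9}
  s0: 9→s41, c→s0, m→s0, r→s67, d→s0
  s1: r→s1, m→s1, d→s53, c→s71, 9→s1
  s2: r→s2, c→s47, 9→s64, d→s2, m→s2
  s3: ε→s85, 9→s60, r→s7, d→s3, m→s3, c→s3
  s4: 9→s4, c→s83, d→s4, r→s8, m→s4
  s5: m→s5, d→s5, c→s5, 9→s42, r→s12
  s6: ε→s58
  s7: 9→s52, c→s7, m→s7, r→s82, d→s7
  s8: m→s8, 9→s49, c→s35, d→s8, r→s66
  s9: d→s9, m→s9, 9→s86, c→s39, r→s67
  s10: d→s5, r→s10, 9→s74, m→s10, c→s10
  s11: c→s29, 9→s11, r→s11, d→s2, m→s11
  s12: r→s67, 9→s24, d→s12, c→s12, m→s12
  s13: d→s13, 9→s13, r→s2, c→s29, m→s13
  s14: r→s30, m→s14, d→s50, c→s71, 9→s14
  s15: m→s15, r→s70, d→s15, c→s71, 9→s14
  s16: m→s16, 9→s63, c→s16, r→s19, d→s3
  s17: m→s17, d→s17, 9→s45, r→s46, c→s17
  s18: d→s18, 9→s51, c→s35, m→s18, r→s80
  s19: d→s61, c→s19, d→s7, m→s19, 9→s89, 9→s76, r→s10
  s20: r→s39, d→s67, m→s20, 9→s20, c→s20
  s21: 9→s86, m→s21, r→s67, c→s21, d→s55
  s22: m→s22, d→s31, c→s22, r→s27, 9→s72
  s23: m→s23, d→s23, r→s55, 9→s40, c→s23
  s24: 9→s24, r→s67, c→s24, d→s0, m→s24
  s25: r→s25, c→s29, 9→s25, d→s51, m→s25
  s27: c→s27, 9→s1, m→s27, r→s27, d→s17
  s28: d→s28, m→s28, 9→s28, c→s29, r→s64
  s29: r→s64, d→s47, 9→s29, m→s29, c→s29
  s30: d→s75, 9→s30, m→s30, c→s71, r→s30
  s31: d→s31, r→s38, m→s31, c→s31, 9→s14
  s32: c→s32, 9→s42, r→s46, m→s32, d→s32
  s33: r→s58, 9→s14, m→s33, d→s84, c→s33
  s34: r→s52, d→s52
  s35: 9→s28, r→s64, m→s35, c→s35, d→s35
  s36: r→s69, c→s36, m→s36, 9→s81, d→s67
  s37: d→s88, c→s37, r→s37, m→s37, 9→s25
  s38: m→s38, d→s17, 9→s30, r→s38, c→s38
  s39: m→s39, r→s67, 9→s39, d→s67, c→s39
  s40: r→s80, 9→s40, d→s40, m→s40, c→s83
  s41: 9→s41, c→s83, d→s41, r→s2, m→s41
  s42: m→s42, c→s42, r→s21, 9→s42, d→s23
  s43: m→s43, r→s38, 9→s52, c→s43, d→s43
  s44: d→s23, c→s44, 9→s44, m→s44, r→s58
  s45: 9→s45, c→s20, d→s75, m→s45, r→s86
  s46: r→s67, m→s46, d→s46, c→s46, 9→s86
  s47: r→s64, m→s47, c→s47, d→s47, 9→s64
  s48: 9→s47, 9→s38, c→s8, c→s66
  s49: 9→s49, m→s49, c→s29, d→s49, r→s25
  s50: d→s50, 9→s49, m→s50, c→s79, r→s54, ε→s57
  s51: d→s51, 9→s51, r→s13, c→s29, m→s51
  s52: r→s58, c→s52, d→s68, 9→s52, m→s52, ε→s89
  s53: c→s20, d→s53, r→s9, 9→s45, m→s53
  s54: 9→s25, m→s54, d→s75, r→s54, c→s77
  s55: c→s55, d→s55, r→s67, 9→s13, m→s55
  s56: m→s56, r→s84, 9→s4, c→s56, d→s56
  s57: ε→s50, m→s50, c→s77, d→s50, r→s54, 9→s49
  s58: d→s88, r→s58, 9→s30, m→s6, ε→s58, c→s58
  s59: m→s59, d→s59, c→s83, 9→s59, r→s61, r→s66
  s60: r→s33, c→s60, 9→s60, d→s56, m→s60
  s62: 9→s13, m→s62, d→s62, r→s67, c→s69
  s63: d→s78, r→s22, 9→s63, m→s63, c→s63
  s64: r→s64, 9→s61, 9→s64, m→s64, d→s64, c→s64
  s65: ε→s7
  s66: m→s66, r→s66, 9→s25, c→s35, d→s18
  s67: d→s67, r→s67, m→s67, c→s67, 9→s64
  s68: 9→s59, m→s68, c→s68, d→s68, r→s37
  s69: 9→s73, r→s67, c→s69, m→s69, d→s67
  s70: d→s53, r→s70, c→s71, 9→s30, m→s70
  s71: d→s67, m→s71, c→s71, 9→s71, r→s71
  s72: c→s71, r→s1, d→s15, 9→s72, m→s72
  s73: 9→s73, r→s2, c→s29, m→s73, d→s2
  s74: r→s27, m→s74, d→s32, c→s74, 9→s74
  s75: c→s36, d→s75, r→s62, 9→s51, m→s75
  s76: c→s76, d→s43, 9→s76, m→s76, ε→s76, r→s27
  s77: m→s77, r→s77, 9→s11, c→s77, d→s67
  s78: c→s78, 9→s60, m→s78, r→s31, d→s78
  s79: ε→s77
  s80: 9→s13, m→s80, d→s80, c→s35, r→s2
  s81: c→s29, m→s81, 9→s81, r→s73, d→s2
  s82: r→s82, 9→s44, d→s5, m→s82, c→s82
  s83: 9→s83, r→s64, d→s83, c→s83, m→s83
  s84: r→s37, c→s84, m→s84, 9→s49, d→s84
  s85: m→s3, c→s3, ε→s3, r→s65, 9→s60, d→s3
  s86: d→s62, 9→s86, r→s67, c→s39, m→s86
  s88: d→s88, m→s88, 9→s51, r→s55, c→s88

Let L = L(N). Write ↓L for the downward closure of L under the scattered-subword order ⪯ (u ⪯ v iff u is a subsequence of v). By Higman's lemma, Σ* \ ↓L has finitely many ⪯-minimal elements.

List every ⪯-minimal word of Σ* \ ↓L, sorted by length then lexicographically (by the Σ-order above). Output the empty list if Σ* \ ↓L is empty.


|Q|=90, |F|=80, |δ|=425 (10 ε).
min D↑ (79 st, q0=0, F={51}): 0:r→1,m→0,c→0,9→2,d→3 1:r→4,m→1,c→1,9→5,d→6 2:r→7,m→2,c→2,9→2,d→8 3:r→6,m→3,c→3,9→9,d→3 4:r→4,m→4,c→4,9→10,d→11 5:r→12,m→5,c→5,9→5,d→13 6:r→14,m→6,c→6,9→15,d→6 7:r→12,m→7,c→7,9→16,d→17 8:r→17,m→8,c→8,9→9,d→8 9:r→18,m→9,c→9,9→9,d→19 10:r→12,m→10,c→10,9→10,d→20 11:r→21,m→11,c→11,9→22,d→11 12:r→12,m→12,c→12,9→23,d→24 13:r→25,m→13,c→13,9→15,d→13 14:r→14,m→14,c→14,9→26,d→11 15:r→27,m→15,c→15,9→15,d→28 16:r→23,m→16,c→29,9→16,d→30 17:r→25,m→17,c→17,9→31,d→17 18:r→27,m→18,c→18,9→31,d→32 19:r→32,m→19,c→19,9→33,d→19 20:r→34,m→20,c→20,9→22,d→20 21:r→35,m→21,c→21,9→36,d→21 22:r→37,m→22,c→22,9→22,d→38 23:r→23,m→23,c→29,9→23,d→39 24:r→34,m→24,c→24,9→40,d→24 25:r→25,m→25,c→25,9→41,d→24 26:r→27,m→26,c→26,9→26,d→38 27:r→27,m→27,c→27,9→41,d→42 28:r→43,m→28,c→28,9→44,d→28 29:r→29,m→29,c→29,9→29,d→35 30:r→45,m→30,c→29,9→31,d→30 31:r→41,m→31,c→29,9→31,d→46 32:r→43,m→32,c→32,9→47,d→32 33:r→48,m→33,c→49,9→33,d→33 34:r→35,m→34,c→34,9→50,d→34 35:r→35,m→35,c→35,9→51,d→35 36:r→35,m→36,c→36,9→36,d→52 37:r→35,m→37,c→37,9→50,d→53 38:r→53,m→38,c→38,9→54,d→38 39:r→55,m→39,c→56,9→40,d→39 40:r→50,m→40,c→56,9→40,d→57 41:r→41,m→41,c→29,9→41,d→57 42:r→53,m→42,c→42,9→58,d→42 43:r→43,m→43,c→43,9→59,d→42 44:r→60,m→44,c→49,9→44,d→44 45:r→45,m→45,c→29,9→41,d→39 46:r→61,m→46,c→62,9→47,d→46 47:r→59,m→47,c→63,9→47,d→47 48:r→60,m→48,c→64,9→47,d→48 49:r→51,m→49,c→49,9→49,d→49 50:r→35,m→50,c→65,9→50,d→66 51:r→51,m→51,c→51,9→51,d→51 52:r→35,m→52,c→52,9→67,d→52 53:r→35,m→53,c→53,9→68,d→53 54:r→69,m→54,c→49,9→54,d→54 55:r→35,m→55,c→65,9→50,d→55 56:r→65,m→56,c→56,9→56,d→35 57:r→66,m→57,c→70,9→58,d→57 58:r→68,m→58,c→63,9→58,d→58 59:r→59,m→59,c→63,9→59,d→58 60:r→60,m→60,c→64,9→59,d→71 61:r→61,m→61,c→62,9→59,d→57 62:r→62,m→62,c→62,9→72,d→35 63:r→51,m→63,c→63,9→63,d→73 64:r→51,m→64,c→64,9→74,d→64 65:r→35,m→65,c→65,9→65,d→35 66:r→35,m→66,c→75,9→68,d→66 67:r→76,m→67,c→49,9→67,d→67 68:r→76,m→68,c→63,9→68,d→68 69:r→76,m→69,c→64,9→68,d→69 70:r→75,m→70,c→70,9→77,d→35 71:r→69,m→71,c→64,9→58,d→71 72:r→72,m→72,c→63,9→72,d→76 73:r→51,m→73,c→73,9→51,d→73 74:r→51,m→74,c→63,9→74,d→74 75:r→35,m→75,c→75,9→78,d→35 76:r→76,m→76,c→73,9→51,d→76 77:r→78,m→77,c→63,9→77,d→76 78:r→76,m→78,c→63,9→78,d→76 (ε-aug+det+¬).
'rrdrr9': |S_i|=[86, 78, 57, 39, 24, 5, 2] end={s61,s64} rej; 6/6 deletions ∈↓L.
'9r9cd9': |S_i|=[86, 76, 55, 36, 16, 5, 2] end={s61,s64} ∉↓L; 6/6 deletions ∈↓L.
'd9d9cr': |S_i|=[86, 76, 58, 41, 23, 7, 2] end={s61,s64} ∉↓L; 6/6 single-dels accept.
3 obstructions.

A = [rrdrr9, 9r9cd9, d9d9cr].


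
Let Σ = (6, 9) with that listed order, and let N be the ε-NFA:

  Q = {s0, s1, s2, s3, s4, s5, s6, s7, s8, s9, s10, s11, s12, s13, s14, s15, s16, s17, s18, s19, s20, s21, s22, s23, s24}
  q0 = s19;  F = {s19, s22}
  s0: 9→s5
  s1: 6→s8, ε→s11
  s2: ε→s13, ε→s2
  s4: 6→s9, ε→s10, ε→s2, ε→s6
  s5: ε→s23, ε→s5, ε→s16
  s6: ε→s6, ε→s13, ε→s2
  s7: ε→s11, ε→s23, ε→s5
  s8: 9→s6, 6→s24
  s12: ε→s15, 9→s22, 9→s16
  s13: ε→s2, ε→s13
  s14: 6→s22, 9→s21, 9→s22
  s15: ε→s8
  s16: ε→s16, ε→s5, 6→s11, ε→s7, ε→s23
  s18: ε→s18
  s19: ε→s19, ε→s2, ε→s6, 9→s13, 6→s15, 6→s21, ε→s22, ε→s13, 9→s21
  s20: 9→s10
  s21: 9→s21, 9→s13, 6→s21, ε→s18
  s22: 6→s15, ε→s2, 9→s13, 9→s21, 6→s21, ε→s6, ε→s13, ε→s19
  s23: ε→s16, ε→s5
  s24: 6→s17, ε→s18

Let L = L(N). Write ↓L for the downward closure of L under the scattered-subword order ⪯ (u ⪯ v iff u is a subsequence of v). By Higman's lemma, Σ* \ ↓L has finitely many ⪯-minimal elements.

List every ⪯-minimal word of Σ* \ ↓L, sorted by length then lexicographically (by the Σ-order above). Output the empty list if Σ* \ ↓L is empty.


|Q|=25, |F|=2, |δ|=61 (37 ε).
min D↑ (2 st, q0=0, F={1}): 0:6→1,9→1 1:6→1,9→1 (ε-aug+det+¬).
'6': run [11, 9] end={s13,s15,s17,s18,s2,s21,s24,s6,s8} rej; 1/1 del acc.
'9': |S_i|=[11, 5] end={s13,s18,s2,s21,s6} rej; 1/1 single-dels accept.
2 obstructions.

min(Σ*\↓L) = [6, 9].


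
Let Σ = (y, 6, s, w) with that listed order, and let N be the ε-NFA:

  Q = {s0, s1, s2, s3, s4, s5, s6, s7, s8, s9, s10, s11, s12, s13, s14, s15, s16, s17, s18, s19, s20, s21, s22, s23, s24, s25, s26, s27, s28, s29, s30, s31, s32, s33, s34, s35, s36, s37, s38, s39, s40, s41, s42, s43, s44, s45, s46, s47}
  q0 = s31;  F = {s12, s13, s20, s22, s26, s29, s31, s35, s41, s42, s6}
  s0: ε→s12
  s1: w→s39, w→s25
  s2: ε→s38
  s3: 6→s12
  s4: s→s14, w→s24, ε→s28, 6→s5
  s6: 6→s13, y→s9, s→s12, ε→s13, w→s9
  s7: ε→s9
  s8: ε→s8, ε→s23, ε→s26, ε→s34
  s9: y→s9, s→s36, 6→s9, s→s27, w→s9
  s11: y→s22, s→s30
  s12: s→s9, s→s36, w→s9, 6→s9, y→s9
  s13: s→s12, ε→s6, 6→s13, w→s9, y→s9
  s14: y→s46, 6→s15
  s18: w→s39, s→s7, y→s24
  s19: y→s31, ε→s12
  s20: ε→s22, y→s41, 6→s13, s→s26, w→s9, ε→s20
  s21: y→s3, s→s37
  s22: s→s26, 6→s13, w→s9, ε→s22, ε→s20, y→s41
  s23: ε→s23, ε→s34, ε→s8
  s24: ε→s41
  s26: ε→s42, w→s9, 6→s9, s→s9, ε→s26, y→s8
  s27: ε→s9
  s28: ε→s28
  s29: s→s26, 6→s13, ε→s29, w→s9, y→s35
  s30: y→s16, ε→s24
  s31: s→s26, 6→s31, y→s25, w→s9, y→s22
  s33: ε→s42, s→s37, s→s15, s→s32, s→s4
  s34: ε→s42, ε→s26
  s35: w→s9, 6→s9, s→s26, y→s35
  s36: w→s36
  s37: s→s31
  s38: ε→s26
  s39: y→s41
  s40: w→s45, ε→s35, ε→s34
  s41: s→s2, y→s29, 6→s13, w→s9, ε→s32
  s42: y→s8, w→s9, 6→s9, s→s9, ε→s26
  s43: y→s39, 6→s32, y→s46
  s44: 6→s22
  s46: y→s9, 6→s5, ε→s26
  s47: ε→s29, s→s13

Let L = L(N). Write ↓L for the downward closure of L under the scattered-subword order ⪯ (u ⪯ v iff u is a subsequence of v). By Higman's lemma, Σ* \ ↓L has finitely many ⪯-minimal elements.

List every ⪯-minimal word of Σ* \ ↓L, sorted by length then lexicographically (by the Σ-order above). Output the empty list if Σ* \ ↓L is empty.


|Q|=48, |F|=11, |δ|=118 (35 ε).
min D↑ (9 st, q0=0, F={3}): 0:y→1,6→0,s→2,w→3 1:y→4,6→5,s→2,w→3 2:y→2,6→3,s→3,w→3 3:y→3,6→3,s→3,w→3 4:y→6,6→5,s→2,w→3 5:y→3,6→5,s→7,w→3 6:y→8,6→5,s→2,w→3 7:y→3,6→3,s→3,w→3 8:y→8,6→3,s→2,w→3 (ε-aug+det+¬).
'w': run [21, 3] end={s27,s36,s9} — reject; 1/1 del acc.
's6': run [21, 11, 3] end={s27,s36,s9} — reject; 2/2 deletions ∈↓L.
'ss': run [21, 11, 3] end={s27,s36,s9} ∉↓L; 2/2 single-dels accept.
'y6y': |S_i|=[21, 20, 6, 3] end={s27,s36,s9} rej; 3/3 deletions ∈↓L.
'yyyy6': N↓-sim [21, 20, 17, 13, 9, 3] end={s27,s36,s9} rej; 5/5 deletions ∈↓L.
5 words, ⪯-incomp.

min(Σ*\↓L) = [w, s6, ss, y6y, yyyy6].


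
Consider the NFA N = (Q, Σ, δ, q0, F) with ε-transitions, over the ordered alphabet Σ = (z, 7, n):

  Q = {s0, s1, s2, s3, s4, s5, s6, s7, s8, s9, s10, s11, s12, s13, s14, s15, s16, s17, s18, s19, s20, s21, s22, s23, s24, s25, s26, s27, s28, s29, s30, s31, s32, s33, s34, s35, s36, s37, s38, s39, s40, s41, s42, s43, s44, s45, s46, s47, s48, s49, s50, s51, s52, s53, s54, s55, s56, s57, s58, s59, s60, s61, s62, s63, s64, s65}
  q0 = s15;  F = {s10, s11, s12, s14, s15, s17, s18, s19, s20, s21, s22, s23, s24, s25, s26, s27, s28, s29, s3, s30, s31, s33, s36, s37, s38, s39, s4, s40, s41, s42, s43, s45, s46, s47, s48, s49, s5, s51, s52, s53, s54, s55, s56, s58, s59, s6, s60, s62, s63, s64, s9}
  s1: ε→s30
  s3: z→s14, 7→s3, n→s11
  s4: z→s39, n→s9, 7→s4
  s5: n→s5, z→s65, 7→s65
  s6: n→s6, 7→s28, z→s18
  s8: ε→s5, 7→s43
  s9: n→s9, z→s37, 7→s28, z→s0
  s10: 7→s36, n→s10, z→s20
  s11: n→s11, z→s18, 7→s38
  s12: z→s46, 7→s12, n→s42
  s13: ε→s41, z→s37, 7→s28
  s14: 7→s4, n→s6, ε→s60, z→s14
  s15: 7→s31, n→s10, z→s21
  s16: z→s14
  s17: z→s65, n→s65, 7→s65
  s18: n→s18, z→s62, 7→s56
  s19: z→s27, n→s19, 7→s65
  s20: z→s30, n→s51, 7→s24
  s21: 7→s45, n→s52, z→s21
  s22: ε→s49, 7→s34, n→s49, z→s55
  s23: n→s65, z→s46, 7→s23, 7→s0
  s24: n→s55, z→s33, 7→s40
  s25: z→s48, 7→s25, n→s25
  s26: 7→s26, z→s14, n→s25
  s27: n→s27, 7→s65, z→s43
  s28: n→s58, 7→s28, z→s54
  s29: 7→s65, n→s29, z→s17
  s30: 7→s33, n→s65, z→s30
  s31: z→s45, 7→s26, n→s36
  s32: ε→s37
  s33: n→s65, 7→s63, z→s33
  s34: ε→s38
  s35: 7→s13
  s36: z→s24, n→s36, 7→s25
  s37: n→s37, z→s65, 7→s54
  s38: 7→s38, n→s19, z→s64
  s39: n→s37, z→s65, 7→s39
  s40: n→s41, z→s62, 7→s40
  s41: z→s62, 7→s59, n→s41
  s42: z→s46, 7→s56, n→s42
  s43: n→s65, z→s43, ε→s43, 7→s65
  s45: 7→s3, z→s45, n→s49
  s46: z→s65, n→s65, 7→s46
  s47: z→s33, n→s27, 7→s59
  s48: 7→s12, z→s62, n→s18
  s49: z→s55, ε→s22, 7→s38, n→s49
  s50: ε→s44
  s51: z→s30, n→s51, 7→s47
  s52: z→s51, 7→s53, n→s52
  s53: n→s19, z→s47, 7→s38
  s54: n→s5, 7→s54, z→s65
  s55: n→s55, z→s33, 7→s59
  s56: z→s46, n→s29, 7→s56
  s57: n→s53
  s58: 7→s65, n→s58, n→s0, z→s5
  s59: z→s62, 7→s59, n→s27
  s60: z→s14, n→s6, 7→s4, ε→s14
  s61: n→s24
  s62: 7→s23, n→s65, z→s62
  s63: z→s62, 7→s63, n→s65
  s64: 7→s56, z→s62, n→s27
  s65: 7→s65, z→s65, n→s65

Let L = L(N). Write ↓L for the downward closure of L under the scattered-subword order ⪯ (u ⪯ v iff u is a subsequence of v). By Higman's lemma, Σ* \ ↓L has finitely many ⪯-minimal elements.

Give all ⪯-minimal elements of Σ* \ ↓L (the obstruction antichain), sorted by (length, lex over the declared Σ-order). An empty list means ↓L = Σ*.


Antichain: [nzzn, zn7n7, 77z7zz].

|Q|=66, |F|=51, |δ|=177 (11 ε).
min D↑ (50 st, q0=0, F={27}): 0:z→1,7→2,n→3 1:z→1,7→4,n→5 2:z→4,7→6,n→7 3:z→8,7→7,n→3 4:z→4,7→9,n→10 5:z→11,7→12,n→5 6:z→13,7→6,n→14 7:z→15,7→14,n→7 8:z→16,7→15,n→11 9:z→13,7→9,n→17 10:z→18,7→19,n→10 11:z→16,7→20,n→11 12:z→20,7→19,n→21 13:z→13,7→22,n→23 14:z→24,7→14,n→14 15:z→25,7→26,n→18 16:z→16,7→25,n→27 17:z→28,7→19,n→17 18:z→25,7→29,n→18 19:z→30,7→19,n→21 20:z→25,7→29,n→31 21:z→31,7→27,n→21 22:z→32,7→22,n→33 23:z→28,7→34,n→23 24:z→35,7→36,n→28 25:z→25,7→37,n→27 26:z→35,7→26,n→38 27:z→27,7→27,n→27 28:z→35,7→39,n→28 29:z→35,7→29,n→31 30:z→35,7→39,n→31 31:z→40,7→27,n→31 32:z→27,7→32,n→41 33:z→41,7→34,n→33 34:z→42,7→34,n→43 35:z→35,7→44,n→27 36:z→45,7→36,n→46 37:z→35,7→37,n→27 38:z→35,7→29,n→38 39:z→45,7→39,n→47 40:z→40,7→27,n→27 41:z→27,7→42,n→41 42:z→27,7→42,n→48 43:z→48,7→27,n→43 44:z→45,7→44,n→27 45:z→27,7→45,n→27 46:z→45,7→39,n→46 47:z→49,7→27,n→47 48:z→27,7→27,n→48 49:z→27,7→27,n→27.
'nzzn': N↓-sim [54, 44, 29, 10, 1] end={s65} ∉↓L; 4/4 single-dels accept.
'zn7n7': N↓-sim [54, 48, 36, 23, 9, 1] end={s65} rej; 5/5 deletions ∈↓L.
'77z7zz': N↓-sim [54, 47, 37, 26, 17, 8, 1] end={s65} — reject; 6/6 del acc.
3 obstructions.


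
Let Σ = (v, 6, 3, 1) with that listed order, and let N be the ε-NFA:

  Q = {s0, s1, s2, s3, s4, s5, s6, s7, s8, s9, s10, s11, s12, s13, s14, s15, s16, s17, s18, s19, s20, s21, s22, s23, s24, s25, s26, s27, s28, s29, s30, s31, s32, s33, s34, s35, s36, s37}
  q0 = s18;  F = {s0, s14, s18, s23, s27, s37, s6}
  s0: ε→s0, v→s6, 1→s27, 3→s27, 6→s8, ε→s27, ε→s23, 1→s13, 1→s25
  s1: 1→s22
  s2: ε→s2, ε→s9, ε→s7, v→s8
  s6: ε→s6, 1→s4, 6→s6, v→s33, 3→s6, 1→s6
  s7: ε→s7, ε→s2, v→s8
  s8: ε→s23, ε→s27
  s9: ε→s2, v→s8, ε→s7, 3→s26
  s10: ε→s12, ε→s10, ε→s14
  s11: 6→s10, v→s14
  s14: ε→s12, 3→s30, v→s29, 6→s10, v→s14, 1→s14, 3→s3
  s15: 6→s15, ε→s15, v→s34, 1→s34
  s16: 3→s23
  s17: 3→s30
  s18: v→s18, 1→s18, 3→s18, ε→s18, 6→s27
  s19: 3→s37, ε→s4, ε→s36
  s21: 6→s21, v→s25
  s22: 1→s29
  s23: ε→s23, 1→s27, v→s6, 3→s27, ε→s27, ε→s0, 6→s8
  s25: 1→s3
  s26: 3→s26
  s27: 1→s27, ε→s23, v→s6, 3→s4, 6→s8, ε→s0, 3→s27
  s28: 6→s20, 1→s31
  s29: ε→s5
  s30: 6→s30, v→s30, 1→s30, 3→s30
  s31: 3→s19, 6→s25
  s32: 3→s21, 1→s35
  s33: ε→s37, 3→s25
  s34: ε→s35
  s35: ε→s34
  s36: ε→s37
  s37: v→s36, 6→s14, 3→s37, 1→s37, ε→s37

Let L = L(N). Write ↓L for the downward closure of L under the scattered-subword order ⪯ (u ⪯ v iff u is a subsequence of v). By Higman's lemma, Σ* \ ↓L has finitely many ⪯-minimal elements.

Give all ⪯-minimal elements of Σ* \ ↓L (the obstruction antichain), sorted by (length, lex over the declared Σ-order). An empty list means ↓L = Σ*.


|Q|=38, |F|=7, |δ|=95 (32 ε).
min D↑ (6 st, q0=0, F={5}): 0:v→0,6→1,3→0,1→0 1:v→2,6→1,3→1,1→1 2:v→3,6→2,3→2,1→2 3:v→3,6→4,3→3,1→3 4:v→4,6→4,3→5,1→4 5:v→5,6→5,3→5,1→5 [Hopcroft].
'6vv63': run [19, 18, 13, 11, 7, 2] end={s3,s30} ∉↓L; 5/5 deletions ∈↓L.
1 minimals (antichain).

A = [6vv63].


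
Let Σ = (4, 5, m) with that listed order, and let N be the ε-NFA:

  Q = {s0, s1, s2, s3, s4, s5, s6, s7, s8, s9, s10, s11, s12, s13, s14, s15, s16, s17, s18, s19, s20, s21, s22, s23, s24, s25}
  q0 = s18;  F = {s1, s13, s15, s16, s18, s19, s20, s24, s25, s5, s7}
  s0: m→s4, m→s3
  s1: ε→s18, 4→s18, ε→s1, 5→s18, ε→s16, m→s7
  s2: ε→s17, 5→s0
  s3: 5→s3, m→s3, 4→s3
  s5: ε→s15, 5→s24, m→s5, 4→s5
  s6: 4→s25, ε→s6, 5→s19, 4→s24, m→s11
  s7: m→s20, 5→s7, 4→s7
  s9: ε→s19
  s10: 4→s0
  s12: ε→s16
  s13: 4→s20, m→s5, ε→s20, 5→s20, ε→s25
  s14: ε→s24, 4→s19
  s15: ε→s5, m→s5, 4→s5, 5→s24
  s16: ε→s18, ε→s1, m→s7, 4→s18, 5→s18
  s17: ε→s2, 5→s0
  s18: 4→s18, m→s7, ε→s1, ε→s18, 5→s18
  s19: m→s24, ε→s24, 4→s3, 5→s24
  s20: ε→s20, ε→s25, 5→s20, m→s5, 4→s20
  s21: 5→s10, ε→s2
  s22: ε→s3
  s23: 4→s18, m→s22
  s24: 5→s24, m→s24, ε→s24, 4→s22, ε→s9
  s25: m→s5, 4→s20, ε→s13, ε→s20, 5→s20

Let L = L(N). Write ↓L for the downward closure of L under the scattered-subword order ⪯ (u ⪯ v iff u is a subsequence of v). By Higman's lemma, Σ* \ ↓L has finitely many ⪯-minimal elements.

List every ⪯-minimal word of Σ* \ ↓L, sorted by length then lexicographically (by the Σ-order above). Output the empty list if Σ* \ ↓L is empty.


Antichain: [mmm54].

|Q|=26, |F|=11, |δ|=75 (26 ε).
min D↑ (6 st, q0=0, F={5}): 0:4→0,5→0,m→1 1:4→1,5→1,m→2 2:4→2,5→2,m→3 3:4→3,5→4,m→3 4:4→5,5→4,m→4 5:4→5,5→5,m→5.
'mmm54': run [14, 11, 10, 7, 5, 2] end={s22,s3} — reject; 5/5 deletions ∈↓L.
1 minimals (antichain).


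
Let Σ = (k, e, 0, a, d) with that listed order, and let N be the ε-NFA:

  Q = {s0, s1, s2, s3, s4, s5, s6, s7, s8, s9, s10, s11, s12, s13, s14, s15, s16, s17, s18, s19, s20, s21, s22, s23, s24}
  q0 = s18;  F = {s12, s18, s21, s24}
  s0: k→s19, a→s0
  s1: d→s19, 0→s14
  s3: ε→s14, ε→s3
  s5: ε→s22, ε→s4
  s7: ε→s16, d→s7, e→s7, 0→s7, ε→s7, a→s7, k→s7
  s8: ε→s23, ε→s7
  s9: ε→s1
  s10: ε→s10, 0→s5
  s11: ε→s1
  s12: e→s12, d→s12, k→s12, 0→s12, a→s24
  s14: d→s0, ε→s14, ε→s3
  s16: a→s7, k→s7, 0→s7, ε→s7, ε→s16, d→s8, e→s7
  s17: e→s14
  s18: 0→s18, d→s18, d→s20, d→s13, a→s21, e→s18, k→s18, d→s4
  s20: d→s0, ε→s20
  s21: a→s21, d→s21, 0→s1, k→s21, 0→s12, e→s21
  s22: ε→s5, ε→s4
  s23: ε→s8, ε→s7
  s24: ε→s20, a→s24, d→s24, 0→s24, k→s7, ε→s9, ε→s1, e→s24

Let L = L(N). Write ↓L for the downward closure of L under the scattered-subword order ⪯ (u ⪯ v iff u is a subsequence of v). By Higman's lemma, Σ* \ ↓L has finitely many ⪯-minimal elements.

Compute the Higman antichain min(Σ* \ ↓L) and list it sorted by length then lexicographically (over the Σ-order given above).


min(Σ*\↓L) = [a0ak].

|Q|=25, |F|=4, |δ|=65 (23 ε).
min D↑ (5 st, q0=0, F={4}): 0:k→0,e→0,0→0,a→1,d→0 1:k→1,e→1,0→2,a→1,d→1 2:k→2,e→2,0→2,a→3,d→2 3:k→4,e→3,0→3,a→3,d→3 4:k→4,e→4,0→4,a→4,d→4 [Hopcroft].
'a0ak': run [17, 14, 13, 12, 5] end={s16,s19,s23,s7,s8} rej; 4/4 del acc.
1 obstructions.


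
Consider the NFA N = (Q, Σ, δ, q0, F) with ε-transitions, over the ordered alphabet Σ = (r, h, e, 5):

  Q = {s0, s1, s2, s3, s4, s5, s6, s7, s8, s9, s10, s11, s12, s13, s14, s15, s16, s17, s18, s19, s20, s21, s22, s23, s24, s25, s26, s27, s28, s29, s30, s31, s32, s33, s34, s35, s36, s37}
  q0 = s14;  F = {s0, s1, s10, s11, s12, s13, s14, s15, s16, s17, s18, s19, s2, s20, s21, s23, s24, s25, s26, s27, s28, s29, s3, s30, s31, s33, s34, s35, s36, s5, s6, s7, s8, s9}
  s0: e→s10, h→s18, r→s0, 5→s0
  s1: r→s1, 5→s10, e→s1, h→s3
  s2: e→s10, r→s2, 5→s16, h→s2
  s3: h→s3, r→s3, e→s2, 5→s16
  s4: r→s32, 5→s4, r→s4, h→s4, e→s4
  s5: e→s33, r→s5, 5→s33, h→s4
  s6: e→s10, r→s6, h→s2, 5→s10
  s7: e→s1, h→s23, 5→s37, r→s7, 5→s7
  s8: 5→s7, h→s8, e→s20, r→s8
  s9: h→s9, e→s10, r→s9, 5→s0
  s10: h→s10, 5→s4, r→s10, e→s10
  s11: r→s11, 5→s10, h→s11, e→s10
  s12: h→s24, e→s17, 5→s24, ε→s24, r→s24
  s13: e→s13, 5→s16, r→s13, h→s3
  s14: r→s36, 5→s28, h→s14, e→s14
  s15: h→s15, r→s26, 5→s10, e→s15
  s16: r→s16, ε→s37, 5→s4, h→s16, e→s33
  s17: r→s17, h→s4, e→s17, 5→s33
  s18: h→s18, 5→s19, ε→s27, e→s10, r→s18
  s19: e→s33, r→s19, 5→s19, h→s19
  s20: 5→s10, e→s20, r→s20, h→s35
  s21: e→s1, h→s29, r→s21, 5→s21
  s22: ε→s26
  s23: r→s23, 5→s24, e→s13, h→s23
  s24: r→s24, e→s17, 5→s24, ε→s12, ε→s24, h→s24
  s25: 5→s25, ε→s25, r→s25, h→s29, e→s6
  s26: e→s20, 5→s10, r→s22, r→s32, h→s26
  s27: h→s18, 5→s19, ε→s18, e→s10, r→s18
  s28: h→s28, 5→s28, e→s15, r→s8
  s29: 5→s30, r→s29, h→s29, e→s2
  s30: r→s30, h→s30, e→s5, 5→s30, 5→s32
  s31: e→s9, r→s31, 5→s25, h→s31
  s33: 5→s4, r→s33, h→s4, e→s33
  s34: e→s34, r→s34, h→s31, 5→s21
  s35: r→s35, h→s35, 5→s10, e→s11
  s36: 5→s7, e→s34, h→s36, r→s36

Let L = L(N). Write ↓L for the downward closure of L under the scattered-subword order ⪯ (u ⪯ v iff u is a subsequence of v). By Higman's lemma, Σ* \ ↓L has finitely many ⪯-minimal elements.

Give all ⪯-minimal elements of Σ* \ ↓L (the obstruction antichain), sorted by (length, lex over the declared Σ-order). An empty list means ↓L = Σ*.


min(Σ*\↓L) = [5e55, rehee5, r5h5eh].

|Q|=38, |F|=34, |δ|=152 (8 ε).
min D↑ (33 st, q0=0, F={21}): 0:r→1,h→0,e→0,5→2 1:r→1,h→1,e→3,5→4 2:r→5,h→2,e→6,5→2 3:r→3,h→7,e→3,5→8 4:r→4,h→9,e→10,5→4 5:r→5,h→5,e→11,5→4 6:r→12,h→6,e→6,5→13 7:r→7,h→7,e→14,5→15 8:r→8,h→16,e→10,5→8 9:r→9,h→9,e→17,5→18 10:r→10,h→19,e→10,5→13 11:r→11,h→20,e→11,5→13 12:r→12,h→12,e→11,5→13 13:r→13,h→13,e→13,5→21 14:r→14,h→14,e→13,5→22 15:r→15,h→16,e→23,5→15 16:r→16,h→16,e→24,5→25 17:r→17,h→19,e→17,5→26 18:r→18,h→18,e→27,5→18 19:r→19,h→19,e→24,5→26 20:r→20,h→20,e→28,5→13 21:r→21,h→21,e→21,5→21 22:r→22,h→29,e→13,5→22 23:r→23,h→24,e→13,5→13 24:r→24,h→24,e→13,5→26 25:r→25,h→25,e→30,5→25 26:r→26,h→26,e→31,5→21 27:r→27,h→21,e→27,5→31 28:r→28,h→28,e→13,5→13 29:r→29,h→29,e→13,5→32 30:r→30,h→21,e→31,5→31 31:r→31,h→21,e→31,5→21 32:r→32,h→32,e→31,5→32.
'5e55': run [38, 33, 19, 6, 2] end={s32,s4} rej; 4/4 deletions ∈↓L.
'rehee5': run [38, 35, 27, 21, 15, 4, 2] end={s32,s4} ∉↓L; 6/6 single-dels accept.
'r5h5eh': run [38, 35, 25, 19, 11, 5, 2] end={s32,s4} rej; 6/6 del acc.
3 obstructions.


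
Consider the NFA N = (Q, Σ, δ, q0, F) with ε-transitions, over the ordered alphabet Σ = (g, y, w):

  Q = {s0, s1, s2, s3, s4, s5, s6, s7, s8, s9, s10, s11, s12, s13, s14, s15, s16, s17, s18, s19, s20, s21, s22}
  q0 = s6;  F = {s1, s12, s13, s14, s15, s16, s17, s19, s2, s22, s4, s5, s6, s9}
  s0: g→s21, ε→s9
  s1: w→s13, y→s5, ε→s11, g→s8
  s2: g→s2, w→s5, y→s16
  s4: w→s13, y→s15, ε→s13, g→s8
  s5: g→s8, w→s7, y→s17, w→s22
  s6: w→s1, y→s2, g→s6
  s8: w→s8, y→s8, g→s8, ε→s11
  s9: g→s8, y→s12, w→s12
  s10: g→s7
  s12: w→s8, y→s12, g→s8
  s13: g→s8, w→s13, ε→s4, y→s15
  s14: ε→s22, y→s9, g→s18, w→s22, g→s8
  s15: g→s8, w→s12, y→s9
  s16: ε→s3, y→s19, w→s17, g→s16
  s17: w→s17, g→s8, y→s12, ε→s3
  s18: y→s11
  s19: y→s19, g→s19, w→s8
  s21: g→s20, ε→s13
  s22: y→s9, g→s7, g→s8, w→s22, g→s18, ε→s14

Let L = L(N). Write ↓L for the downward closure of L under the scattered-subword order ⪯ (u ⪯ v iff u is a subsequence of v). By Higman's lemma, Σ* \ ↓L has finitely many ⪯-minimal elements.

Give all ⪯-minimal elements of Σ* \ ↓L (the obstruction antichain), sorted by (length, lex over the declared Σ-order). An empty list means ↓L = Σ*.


|Q|=23, |F|=14, |δ|=63 (10 ε).
min D↑ (13 st, q0=0, F={5}): 0:g→0,y→1,w→2 1:g→1,y→3,w→4 2:g→5,y→4,w→6 3:g→3,y→7,w→8 4:g→5,y→8,w→9 5:g→5,y→5,w→5 6:g→5,y→10,w→6 7:g→7,y→7,w→5 8:g→5,y→11,w→8 9:g→5,y→12,w→9 10:g→5,y→12,w→11 11:g→5,y→11,w→5 12:g→5,y→11,w→11 [Hopcroft].
'wg': |S_i|=[19, 15, 4] end={s11,s18,s7,s8} ∉↓L; 2/2 deletions ∈↓L.
'yyyw': N↓-sim [19, 15, 8, 4, 2] end={s11,s8} ∉↓L; 4/4 single-dels accept.
'wwyww': |S_i|=[19, 15, 13, 5, 3, 2] end={s11,s8} rej; 5/5 deletions ∈↓L.
3 obstructions.

min(Σ*\↓L) = [wg, yyyw, wwyww].
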